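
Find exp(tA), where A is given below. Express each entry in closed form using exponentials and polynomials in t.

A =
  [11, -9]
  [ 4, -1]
e^{tA} =
  [6*t*exp(5*t) + exp(5*t), -9*t*exp(5*t)]
  [4*t*exp(5*t), -6*t*exp(5*t) + exp(5*t)]

Strategy: write A = P · J · P⁻¹ where J is a Jordan canonical form, so e^{tA} = P · e^{tJ} · P⁻¹, and e^{tJ} can be computed block-by-block.

A has Jordan form
J =
  [5, 1]
  [0, 5]
(up to reordering of blocks).

Per-block formulas:
  For a 2×2 Jordan block J_2(5): exp(t · J_2(5)) = e^(5t)·(I + t·N), where N is the 2×2 nilpotent shift.

After assembling e^{tJ} and conjugating by P, we get:

e^{tA} =
  [6*t*exp(5*t) + exp(5*t), -9*t*exp(5*t)]
  [4*t*exp(5*t), -6*t*exp(5*t) + exp(5*t)]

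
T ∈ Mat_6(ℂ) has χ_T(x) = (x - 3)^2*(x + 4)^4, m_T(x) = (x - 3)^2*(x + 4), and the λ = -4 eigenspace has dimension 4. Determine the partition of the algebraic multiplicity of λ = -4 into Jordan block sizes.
Block sizes for λ = -4: [1, 1, 1, 1]

Step 1 — from the characteristic polynomial, algebraic multiplicity of λ = -4 is 4. From dim ker(T − (-4)·I) = 4, there are exactly 4 Jordan blocks for λ = -4.
Step 2 — from the minimal polynomial, the factor (x + 4) tells us the largest block for λ = -4 has size 1.
Step 3 — with total size 4, 4 blocks, and largest block 1, the block sizes (in nonincreasing order) are [1, 1, 1, 1].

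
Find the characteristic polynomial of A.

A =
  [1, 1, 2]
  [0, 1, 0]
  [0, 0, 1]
x^3 - 3*x^2 + 3*x - 1

Expanding det(x·I − A) (e.g. by cofactor expansion or by noting that A is similar to its Jordan form J, which has the same characteristic polynomial as A) gives
  χ_A(x) = x^3 - 3*x^2 + 3*x - 1
which factors as (x - 1)^3. The eigenvalues (with algebraic multiplicities) are λ = 1 with multiplicity 3.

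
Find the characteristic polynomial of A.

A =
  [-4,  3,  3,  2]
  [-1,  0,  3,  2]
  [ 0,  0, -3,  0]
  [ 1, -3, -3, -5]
x^4 + 12*x^3 + 54*x^2 + 108*x + 81

Expanding det(x·I − A) (e.g. by cofactor expansion or by noting that A is similar to its Jordan form J, which has the same characteristic polynomial as A) gives
  χ_A(x) = x^4 + 12*x^3 + 54*x^2 + 108*x + 81
which factors as (x + 3)^4. The eigenvalues (with algebraic multiplicities) are λ = -3 with multiplicity 4.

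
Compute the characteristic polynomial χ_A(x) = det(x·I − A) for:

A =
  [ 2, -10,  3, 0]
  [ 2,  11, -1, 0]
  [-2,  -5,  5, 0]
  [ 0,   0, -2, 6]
x^4 - 24*x^3 + 216*x^2 - 864*x + 1296

Expanding det(x·I − A) (e.g. by cofactor expansion or by noting that A is similar to its Jordan form J, which has the same characteristic polynomial as A) gives
  χ_A(x) = x^4 - 24*x^3 + 216*x^2 - 864*x + 1296
which factors as (x - 6)^4. The eigenvalues (with algebraic multiplicities) are λ = 6 with multiplicity 4.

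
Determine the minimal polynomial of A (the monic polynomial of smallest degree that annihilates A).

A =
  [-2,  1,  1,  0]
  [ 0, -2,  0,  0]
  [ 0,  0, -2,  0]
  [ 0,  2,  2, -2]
x^2 + 4*x + 4

The characteristic polynomial is χ_A(x) = (x + 2)^4, so the eigenvalues are known. The minimal polynomial is
  m_A(x) = Π_λ (x − λ)^{k_λ}
where k_λ is the size of the *largest* Jordan block for λ (equivalently, the smallest k with (A − λI)^k v = 0 for every generalised eigenvector v of λ).

  λ = -2: largest Jordan block has size 2, contributing (x + 2)^2

So m_A(x) = (x + 2)^2 = x^2 + 4*x + 4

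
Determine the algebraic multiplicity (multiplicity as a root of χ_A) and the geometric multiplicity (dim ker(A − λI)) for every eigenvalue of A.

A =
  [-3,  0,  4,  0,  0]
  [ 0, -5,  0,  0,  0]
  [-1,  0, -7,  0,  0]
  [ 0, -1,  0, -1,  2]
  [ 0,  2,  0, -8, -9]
λ = -5: alg = 5, geom = 3

Step 1 — factor the characteristic polynomial to read off the algebraic multiplicities:
  χ_A(x) = (x + 5)^5

Step 2 — compute geometric multiplicities via the rank-nullity identity g(λ) = n − rank(A − λI):
  rank(A − (-5)·I) = 2, so dim ker(A − (-5)·I) = n − 2 = 3

Summary:
  λ = -5: algebraic multiplicity = 5, geometric multiplicity = 3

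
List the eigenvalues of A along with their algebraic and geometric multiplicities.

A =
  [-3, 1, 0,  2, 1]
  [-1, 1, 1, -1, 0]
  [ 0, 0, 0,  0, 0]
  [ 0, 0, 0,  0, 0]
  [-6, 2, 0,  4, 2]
λ = 0: alg = 5, geom = 3

Step 1 — factor the characteristic polynomial to read off the algebraic multiplicities:
  χ_A(x) = x^5

Step 2 — compute geometric multiplicities via the rank-nullity identity g(λ) = n − rank(A − λI):
  rank(A − (0)·I) = 2, so dim ker(A − (0)·I) = n − 2 = 3

Summary:
  λ = 0: algebraic multiplicity = 5, geometric multiplicity = 3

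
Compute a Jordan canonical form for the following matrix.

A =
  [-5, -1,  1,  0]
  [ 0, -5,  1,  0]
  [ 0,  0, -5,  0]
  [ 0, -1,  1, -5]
J_3(-5) ⊕ J_1(-5)

The characteristic polynomial is
  det(x·I − A) = x^4 + 20*x^3 + 150*x^2 + 500*x + 625 = (x + 5)^4

Eigenvalues and multiplicities (the geometric multiplicity of λ is n − rank(A − λI), which equals the number of Jordan blocks for λ):
  λ = -5: algebraic multiplicity = 4, geometric multiplicity = 2

Determining the block sizes for each eigenvalue:
  λ = -5: with am = 4 and gm = 2, the partition is not yet determined (e.g. several partitions of 4 into 2 parts exist). Let N = A − (-5)·I. Computing rank(N^1) = 2, rank(N^2) = 1, rank(N^3) = 0; the number of blocks of size ≥ j is rank(N^{j−1}) − rank(N^j), giving [2, 1, 1]. So we have 1 block(s) of size 3, 1 block(s) of size 1 → block sizes [3, 1]

Assembling the blocks gives a Jordan form
J =
  [-5,  1,  0,  0]
  [ 0, -5,  1,  0]
  [ 0,  0, -5,  0]
  [ 0,  0,  0, -5]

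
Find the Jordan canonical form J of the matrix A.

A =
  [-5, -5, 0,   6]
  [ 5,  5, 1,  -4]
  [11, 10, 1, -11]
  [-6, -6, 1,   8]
J_3(1) ⊕ J_1(6)

The characteristic polynomial is
  det(x·I − A) = x^4 - 9*x^3 + 21*x^2 - 19*x + 6 = (x - 6)*(x - 1)^3

Eigenvalues and multiplicities (the geometric multiplicity of λ is n − rank(A − λI), which equals the number of Jordan blocks for λ):
  λ = 1: algebraic multiplicity = 3, geometric multiplicity = 1
  λ = 6: algebraic multiplicity = 1, geometric multiplicity = 1

Determining the block sizes for each eigenvalue:
  λ = 1: one block (gm = 1), so the single block has size am = 3 → block sizes [3]
  λ = 6: one block (gm = 1), so the single block has size am = 1 → block sizes [1]

Assembling the blocks gives a Jordan form
J =
  [1, 1, 0, 0]
  [0, 1, 1, 0]
  [0, 0, 1, 0]
  [0, 0, 0, 6]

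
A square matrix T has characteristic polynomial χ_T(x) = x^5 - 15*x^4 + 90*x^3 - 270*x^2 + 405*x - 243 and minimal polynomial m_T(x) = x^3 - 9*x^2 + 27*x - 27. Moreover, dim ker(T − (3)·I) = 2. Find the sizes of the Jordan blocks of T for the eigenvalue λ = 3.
Block sizes for λ = 3: [3, 2]

Step 1 — from the characteristic polynomial, algebraic multiplicity of λ = 3 is 5. From dim ker(T − (3)·I) = 2, there are exactly 2 Jordan blocks for λ = 3.
Step 2 — from the minimal polynomial, the factor (x − 3)^3 tells us the largest block for λ = 3 has size 3.
Step 3 — with total size 5, 2 blocks, and largest block 3, the block sizes (in nonincreasing order) are [3, 2].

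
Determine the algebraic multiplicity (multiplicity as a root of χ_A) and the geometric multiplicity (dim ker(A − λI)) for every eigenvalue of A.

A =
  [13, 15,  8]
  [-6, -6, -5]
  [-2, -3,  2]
λ = 3: alg = 3, geom = 1

Step 1 — factor the characteristic polynomial to read off the algebraic multiplicities:
  χ_A(x) = (x - 3)^3

Step 2 — compute geometric multiplicities via the rank-nullity identity g(λ) = n − rank(A − λI):
  rank(A − (3)·I) = 2, so dim ker(A − (3)·I) = n − 2 = 1

Summary:
  λ = 3: algebraic multiplicity = 3, geometric multiplicity = 1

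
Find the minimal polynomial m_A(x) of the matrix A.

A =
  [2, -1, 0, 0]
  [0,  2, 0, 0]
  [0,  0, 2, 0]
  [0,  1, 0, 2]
x^2 - 4*x + 4

The characteristic polynomial is χ_A(x) = (x - 2)^4, so the eigenvalues are known. The minimal polynomial is
  m_A(x) = Π_λ (x − λ)^{k_λ}
where k_λ is the size of the *largest* Jordan block for λ (equivalently, the smallest k with (A − λI)^k v = 0 for every generalised eigenvector v of λ).

  λ = 2: largest Jordan block has size 2, contributing (x − 2)^2

So m_A(x) = (x - 2)^2 = x^2 - 4*x + 4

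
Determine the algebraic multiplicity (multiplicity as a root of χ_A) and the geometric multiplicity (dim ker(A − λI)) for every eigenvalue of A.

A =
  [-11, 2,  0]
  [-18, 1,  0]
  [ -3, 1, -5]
λ = -5: alg = 3, geom = 2

Step 1 — factor the characteristic polynomial to read off the algebraic multiplicities:
  χ_A(x) = (x + 5)^3

Step 2 — compute geometric multiplicities via the rank-nullity identity g(λ) = n − rank(A − λI):
  rank(A − (-5)·I) = 1, so dim ker(A − (-5)·I) = n − 1 = 2

Summary:
  λ = -5: algebraic multiplicity = 3, geometric multiplicity = 2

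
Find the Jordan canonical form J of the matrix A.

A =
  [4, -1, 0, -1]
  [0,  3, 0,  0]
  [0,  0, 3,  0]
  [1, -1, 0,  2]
J_2(3) ⊕ J_1(3) ⊕ J_1(3)

The characteristic polynomial is
  det(x·I − A) = x^4 - 12*x^3 + 54*x^2 - 108*x + 81 = (x - 3)^4

Eigenvalues and multiplicities (the geometric multiplicity of λ is n − rank(A − λI), which equals the number of Jordan blocks for λ):
  λ = 3: algebraic multiplicity = 4, geometric multiplicity = 3

Determining the block sizes for each eigenvalue:
  λ = 3: 3 blocks summing to 4 forces exactly one block of size 2 and the rest size 1 → block sizes [2, 1, 1]

Assembling the blocks gives a Jordan form
J =
  [3, 1, 0, 0]
  [0, 3, 0, 0]
  [0, 0, 3, 0]
  [0, 0, 0, 3]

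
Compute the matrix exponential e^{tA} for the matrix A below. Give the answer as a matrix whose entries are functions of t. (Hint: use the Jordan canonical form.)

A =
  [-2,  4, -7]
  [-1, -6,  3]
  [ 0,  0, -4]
e^{tA} =
  [2*t*exp(-4*t) + exp(-4*t), 4*t*exp(-4*t), -t^2*exp(-4*t) - 7*t*exp(-4*t)]
  [-t*exp(-4*t), -2*t*exp(-4*t) + exp(-4*t), t^2*exp(-4*t)/2 + 3*t*exp(-4*t)]
  [0, 0, exp(-4*t)]

Strategy: write A = P · J · P⁻¹ where J is a Jordan canonical form, so e^{tA} = P · e^{tJ} · P⁻¹, and e^{tJ} can be computed block-by-block.

A has Jordan form
J =
  [-4,  1,  0]
  [ 0, -4,  1]
  [ 0,  0, -4]
(up to reordering of blocks).

Per-block formulas:
  For a 3×3 Jordan block J_3(-4): exp(t · J_3(-4)) = e^(-4t)·(I + t·N + (t^2/2)·N^2), where N is the 3×3 nilpotent shift.

After assembling e^{tJ} and conjugating by P, we get:

e^{tA} =
  [2*t*exp(-4*t) + exp(-4*t), 4*t*exp(-4*t), -t^2*exp(-4*t) - 7*t*exp(-4*t)]
  [-t*exp(-4*t), -2*t*exp(-4*t) + exp(-4*t), t^2*exp(-4*t)/2 + 3*t*exp(-4*t)]
  [0, 0, exp(-4*t)]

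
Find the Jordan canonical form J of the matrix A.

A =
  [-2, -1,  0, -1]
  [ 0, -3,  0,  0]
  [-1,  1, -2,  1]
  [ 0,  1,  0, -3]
J_2(-3) ⊕ J_2(-2)

The characteristic polynomial is
  det(x·I − A) = x^4 + 10*x^3 + 37*x^2 + 60*x + 36 = (x + 2)^2*(x + 3)^2

Eigenvalues and multiplicities (the geometric multiplicity of λ is n − rank(A − λI), which equals the number of Jordan blocks for λ):
  λ = -3: algebraic multiplicity = 2, geometric multiplicity = 1
  λ = -2: algebraic multiplicity = 2, geometric multiplicity = 1

Determining the block sizes for each eigenvalue:
  λ = -3: one block (gm = 1), so the single block has size am = 2 → block sizes [2]
  λ = -2: one block (gm = 1), so the single block has size am = 2 → block sizes [2]

Assembling the blocks gives a Jordan form
J =
  [-3,  1,  0,  0]
  [ 0, -3,  0,  0]
  [ 0,  0, -2,  1]
  [ 0,  0,  0, -2]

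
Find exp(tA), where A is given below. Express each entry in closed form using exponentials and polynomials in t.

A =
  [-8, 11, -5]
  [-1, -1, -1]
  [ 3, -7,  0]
e^{tA} =
  [-t^2*exp(-3*t)/2 - 5*t*exp(-3*t) + exp(-3*t), t^2*exp(-3*t) + 11*t*exp(-3*t), -t^2*exp(-3*t)/2 - 5*t*exp(-3*t)]
  [-t*exp(-3*t), 2*t*exp(-3*t) + exp(-3*t), -t*exp(-3*t)]
  [t^2*exp(-3*t)/2 + 3*t*exp(-3*t), -t^2*exp(-3*t) - 7*t*exp(-3*t), t^2*exp(-3*t)/2 + 3*t*exp(-3*t) + exp(-3*t)]

Strategy: write A = P · J · P⁻¹ where J is a Jordan canonical form, so e^{tA} = P · e^{tJ} · P⁻¹, and e^{tJ} can be computed block-by-block.

A has Jordan form
J =
  [-3,  1,  0]
  [ 0, -3,  1]
  [ 0,  0, -3]
(up to reordering of blocks).

Per-block formulas:
  For a 3×3 Jordan block J_3(-3): exp(t · J_3(-3)) = e^(-3t)·(I + t·N + (t^2/2)·N^2), where N is the 3×3 nilpotent shift.

After assembling e^{tJ} and conjugating by P, we get:

e^{tA} =
  [-t^2*exp(-3*t)/2 - 5*t*exp(-3*t) + exp(-3*t), t^2*exp(-3*t) + 11*t*exp(-3*t), -t^2*exp(-3*t)/2 - 5*t*exp(-3*t)]
  [-t*exp(-3*t), 2*t*exp(-3*t) + exp(-3*t), -t*exp(-3*t)]
  [t^2*exp(-3*t)/2 + 3*t*exp(-3*t), -t^2*exp(-3*t) - 7*t*exp(-3*t), t^2*exp(-3*t)/2 + 3*t*exp(-3*t) + exp(-3*t)]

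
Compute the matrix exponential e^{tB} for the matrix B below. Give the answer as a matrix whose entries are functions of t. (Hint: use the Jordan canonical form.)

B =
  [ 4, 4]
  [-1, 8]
e^{tB} =
  [-2*t*exp(6*t) + exp(6*t), 4*t*exp(6*t)]
  [-t*exp(6*t), 2*t*exp(6*t) + exp(6*t)]

Strategy: write B = P · J · P⁻¹ where J is a Jordan canonical form, so e^{tB} = P · e^{tJ} · P⁻¹, and e^{tJ} can be computed block-by-block.

B has Jordan form
J =
  [6, 1]
  [0, 6]
(up to reordering of blocks).

Per-block formulas:
  For a 2×2 Jordan block J_2(6): exp(t · J_2(6)) = e^(6t)·(I + t·N), where N is the 2×2 nilpotent shift.

After assembling e^{tJ} and conjugating by P, we get:

e^{tB} =
  [-2*t*exp(6*t) + exp(6*t), 4*t*exp(6*t)]
  [-t*exp(6*t), 2*t*exp(6*t) + exp(6*t)]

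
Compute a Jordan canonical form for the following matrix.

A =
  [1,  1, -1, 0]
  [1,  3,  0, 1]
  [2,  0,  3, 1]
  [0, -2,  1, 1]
J_2(2) ⊕ J_2(2)

The characteristic polynomial is
  det(x·I − A) = x^4 - 8*x^3 + 24*x^2 - 32*x + 16 = (x - 2)^4

Eigenvalues and multiplicities (the geometric multiplicity of λ is n − rank(A − λI), which equals the number of Jordan blocks for λ):
  λ = 2: algebraic multiplicity = 4, geometric multiplicity = 2

Determining the block sizes for each eigenvalue:
  λ = 2: with am = 4 and gm = 2, the partition is not yet determined (e.g. several partitions of 4 into 2 parts exist). Let N = A − (2)·I. Computing rank(N^1) = 2, rank(N^2) = 0; the number of blocks of size ≥ j is rank(N^{j−1}) − rank(N^j), giving [2, 2]. So we have 2 block(s) of size 2 → block sizes [2, 2]

Assembling the blocks gives a Jordan form
J =
  [2, 1, 0, 0]
  [0, 2, 0, 0]
  [0, 0, 2, 1]
  [0, 0, 0, 2]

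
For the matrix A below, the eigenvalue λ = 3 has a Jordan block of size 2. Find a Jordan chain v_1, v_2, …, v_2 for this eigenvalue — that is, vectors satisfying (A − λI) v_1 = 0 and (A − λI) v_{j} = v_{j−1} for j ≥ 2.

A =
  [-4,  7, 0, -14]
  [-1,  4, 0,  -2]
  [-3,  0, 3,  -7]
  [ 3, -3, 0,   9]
A Jordan chain for λ = 3 of length 2:
v_1 = (-7, -1, -3, 3)ᵀ
v_2 = (1, 0, 0, 0)ᵀ

Let N = A − (3)·I. We want v_2 with N^2 v_2 = 0 but N^1 v_2 ≠ 0; then v_{j-1} := N · v_j for j = 2, …, 2.

Pick v_2 = (1, 0, 0, 0)ᵀ.
Then v_1 = N · v_2 = (-7, -1, -3, 3)ᵀ.

Sanity check: (A − (3)·I) v_1 = (0, 0, 0, 0)ᵀ = 0. ✓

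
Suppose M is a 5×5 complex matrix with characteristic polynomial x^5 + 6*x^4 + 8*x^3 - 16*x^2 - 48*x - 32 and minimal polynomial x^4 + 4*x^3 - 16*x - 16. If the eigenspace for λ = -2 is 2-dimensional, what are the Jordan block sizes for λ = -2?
Block sizes for λ = -2: [3, 1]

Step 1 — from the characteristic polynomial, algebraic multiplicity of λ = -2 is 4. From dim ker(M − (-2)·I) = 2, there are exactly 2 Jordan blocks for λ = -2.
Step 2 — from the minimal polynomial, the factor (x + 2)^3 tells us the largest block for λ = -2 has size 3.
Step 3 — with total size 4, 2 blocks, and largest block 3, the block sizes (in nonincreasing order) are [3, 1].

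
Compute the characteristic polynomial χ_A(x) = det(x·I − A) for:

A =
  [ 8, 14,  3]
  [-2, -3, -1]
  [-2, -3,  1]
x^3 - 6*x^2 + 12*x - 8

Expanding det(x·I − A) (e.g. by cofactor expansion or by noting that A is similar to its Jordan form J, which has the same characteristic polynomial as A) gives
  χ_A(x) = x^3 - 6*x^2 + 12*x - 8
which factors as (x - 2)^3. The eigenvalues (with algebraic multiplicities) are λ = 2 with multiplicity 3.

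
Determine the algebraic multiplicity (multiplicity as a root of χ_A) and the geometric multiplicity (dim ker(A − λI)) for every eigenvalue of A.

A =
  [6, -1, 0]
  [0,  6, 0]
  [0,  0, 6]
λ = 6: alg = 3, geom = 2

Step 1 — factor the characteristic polynomial to read off the algebraic multiplicities:
  χ_A(x) = (x - 6)^3

Step 2 — compute geometric multiplicities via the rank-nullity identity g(λ) = n − rank(A − λI):
  rank(A − (6)·I) = 1, so dim ker(A − (6)·I) = n − 1 = 2

Summary:
  λ = 6: algebraic multiplicity = 3, geometric multiplicity = 2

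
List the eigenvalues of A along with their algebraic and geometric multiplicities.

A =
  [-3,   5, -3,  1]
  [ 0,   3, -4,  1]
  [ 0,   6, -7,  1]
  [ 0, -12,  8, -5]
λ = -3: alg = 4, geom = 2

Step 1 — factor the characteristic polynomial to read off the algebraic multiplicities:
  χ_A(x) = (x + 3)^4

Step 2 — compute geometric multiplicities via the rank-nullity identity g(λ) = n − rank(A − λI):
  rank(A − (-3)·I) = 2, so dim ker(A − (-3)·I) = n − 2 = 2

Summary:
  λ = -3: algebraic multiplicity = 4, geometric multiplicity = 2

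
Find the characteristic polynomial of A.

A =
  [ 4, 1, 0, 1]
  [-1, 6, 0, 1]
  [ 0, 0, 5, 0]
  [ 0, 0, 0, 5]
x^4 - 20*x^3 + 150*x^2 - 500*x + 625

Expanding det(x·I − A) (e.g. by cofactor expansion or by noting that A is similar to its Jordan form J, which has the same characteristic polynomial as A) gives
  χ_A(x) = x^4 - 20*x^3 + 150*x^2 - 500*x + 625
which factors as (x - 5)^4. The eigenvalues (with algebraic multiplicities) are λ = 5 with multiplicity 4.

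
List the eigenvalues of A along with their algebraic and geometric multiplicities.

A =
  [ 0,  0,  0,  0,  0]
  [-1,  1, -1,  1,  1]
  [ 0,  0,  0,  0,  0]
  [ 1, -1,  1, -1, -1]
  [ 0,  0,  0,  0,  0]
λ = 0: alg = 5, geom = 4

Step 1 — factor the characteristic polynomial to read off the algebraic multiplicities:
  χ_A(x) = x^5

Step 2 — compute geometric multiplicities via the rank-nullity identity g(λ) = n − rank(A − λI):
  rank(A − (0)·I) = 1, so dim ker(A − (0)·I) = n − 1 = 4

Summary:
  λ = 0: algebraic multiplicity = 5, geometric multiplicity = 4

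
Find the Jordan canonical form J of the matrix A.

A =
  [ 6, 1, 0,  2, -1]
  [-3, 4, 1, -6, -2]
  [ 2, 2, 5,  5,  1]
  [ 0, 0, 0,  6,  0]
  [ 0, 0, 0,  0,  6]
J_3(5) ⊕ J_1(6) ⊕ J_1(6)

The characteristic polynomial is
  det(x·I − A) = x^5 - 27*x^4 + 291*x^3 - 1565*x^2 + 4200*x - 4500 = (x - 6)^2*(x - 5)^3

Eigenvalues and multiplicities (the geometric multiplicity of λ is n − rank(A − λI), which equals the number of Jordan blocks for λ):
  λ = 5: algebraic multiplicity = 3, geometric multiplicity = 1
  λ = 6: algebraic multiplicity = 2, geometric multiplicity = 2

Determining the block sizes for each eigenvalue:
  λ = 5: one block (gm = 1), so the single block has size am = 3 → block sizes [3]
  λ = 6: gm = am = 2, so every block has size 1 → block sizes [1, 1]

Assembling the blocks gives a Jordan form
J =
  [5, 1, 0, 0, 0]
  [0, 5, 1, 0, 0]
  [0, 0, 5, 0, 0]
  [0, 0, 0, 6, 0]
  [0, 0, 0, 0, 6]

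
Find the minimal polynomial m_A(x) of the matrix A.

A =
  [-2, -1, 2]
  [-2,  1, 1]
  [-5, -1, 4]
x^3 - 3*x^2 + 3*x - 1

The characteristic polynomial is χ_A(x) = (x - 1)^3, so the eigenvalues are known. The minimal polynomial is
  m_A(x) = Π_λ (x − λ)^{k_λ}
where k_λ is the size of the *largest* Jordan block for λ (equivalently, the smallest k with (A − λI)^k v = 0 for every generalised eigenvector v of λ).

  λ = 1: largest Jordan block has size 3, contributing (x − 1)^3

So m_A(x) = (x - 1)^3 = x^3 - 3*x^2 + 3*x - 1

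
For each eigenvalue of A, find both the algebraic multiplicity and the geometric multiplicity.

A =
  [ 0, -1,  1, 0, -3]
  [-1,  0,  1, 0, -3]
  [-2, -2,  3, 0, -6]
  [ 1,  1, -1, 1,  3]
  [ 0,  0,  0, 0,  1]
λ = 1: alg = 5, geom = 4

Step 1 — factor the characteristic polynomial to read off the algebraic multiplicities:
  χ_A(x) = (x - 1)^5

Step 2 — compute geometric multiplicities via the rank-nullity identity g(λ) = n − rank(A − λI):
  rank(A − (1)·I) = 1, so dim ker(A − (1)·I) = n − 1 = 4

Summary:
  λ = 1: algebraic multiplicity = 5, geometric multiplicity = 4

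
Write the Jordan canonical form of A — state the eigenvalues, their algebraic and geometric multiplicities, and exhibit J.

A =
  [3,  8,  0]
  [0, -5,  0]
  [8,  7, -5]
J_2(-5) ⊕ J_1(3)

The characteristic polynomial is
  det(x·I − A) = x^3 + 7*x^2 - 5*x - 75 = (x - 3)*(x + 5)^2

Eigenvalues and multiplicities (the geometric multiplicity of λ is n − rank(A − λI), which equals the number of Jordan blocks for λ):
  λ = -5: algebraic multiplicity = 2, geometric multiplicity = 1
  λ = 3: algebraic multiplicity = 1, geometric multiplicity = 1

Determining the block sizes for each eigenvalue:
  λ = -5: one block (gm = 1), so the single block has size am = 2 → block sizes [2]
  λ = 3: one block (gm = 1), so the single block has size am = 1 → block sizes [1]

Assembling the blocks gives a Jordan form
J =
  [-5,  1, 0]
  [ 0, -5, 0]
  [ 0,  0, 3]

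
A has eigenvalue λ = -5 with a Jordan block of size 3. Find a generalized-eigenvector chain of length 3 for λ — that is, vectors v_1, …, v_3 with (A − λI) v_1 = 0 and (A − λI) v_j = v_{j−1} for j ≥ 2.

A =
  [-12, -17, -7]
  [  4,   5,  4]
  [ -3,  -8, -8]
A Jordan chain for λ = -5 of length 3:
v_1 = (2, 0, -2)ᵀ
v_2 = (-7, 4, -3)ᵀ
v_3 = (1, 0, 0)ᵀ

Let N = A − (-5)·I. We want v_3 with N^3 v_3 = 0 but N^2 v_3 ≠ 0; then v_{j-1} := N · v_j for j = 3, …, 2.

Pick v_3 = (1, 0, 0)ᵀ.
Then v_2 = N · v_3 = (-7, 4, -3)ᵀ.
Then v_1 = N · v_2 = (2, 0, -2)ᵀ.

Sanity check: (A − (-5)·I) v_1 = (0, 0, 0)ᵀ = 0. ✓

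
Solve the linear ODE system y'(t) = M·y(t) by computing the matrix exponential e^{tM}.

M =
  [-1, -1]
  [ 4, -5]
e^{tM} =
  [2*t*exp(-3*t) + exp(-3*t), -t*exp(-3*t)]
  [4*t*exp(-3*t), -2*t*exp(-3*t) + exp(-3*t)]

Strategy: write M = P · J · P⁻¹ where J is a Jordan canonical form, so e^{tM} = P · e^{tJ} · P⁻¹, and e^{tJ} can be computed block-by-block.

M has Jordan form
J =
  [-3,  1]
  [ 0, -3]
(up to reordering of blocks).

Per-block formulas:
  For a 2×2 Jordan block J_2(-3): exp(t · J_2(-3)) = e^(-3t)·(I + t·N), where N is the 2×2 nilpotent shift.

After assembling e^{tJ} and conjugating by P, we get:

e^{tM} =
  [2*t*exp(-3*t) + exp(-3*t), -t*exp(-3*t)]
  [4*t*exp(-3*t), -2*t*exp(-3*t) + exp(-3*t)]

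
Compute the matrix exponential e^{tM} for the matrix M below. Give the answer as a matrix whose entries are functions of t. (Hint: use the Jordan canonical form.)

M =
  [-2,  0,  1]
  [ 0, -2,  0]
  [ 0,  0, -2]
e^{tM} =
  [exp(-2*t), 0, t*exp(-2*t)]
  [0, exp(-2*t), 0]
  [0, 0, exp(-2*t)]

Strategy: write M = P · J · P⁻¹ where J is a Jordan canonical form, so e^{tM} = P · e^{tJ} · P⁻¹, and e^{tJ} can be computed block-by-block.

M has Jordan form
J =
  [-2,  1,  0]
  [ 0, -2,  0]
  [ 0,  0, -2]
(up to reordering of blocks).

Per-block formulas:
  For a 1×1 block at λ = -2: exp(t · [-2]) = [e^(-2t)].
  For a 2×2 Jordan block J_2(-2): exp(t · J_2(-2)) = e^(-2t)·(I + t·N), where N is the 2×2 nilpotent shift.

After assembling e^{tJ} and conjugating by P, we get:

e^{tM} =
  [exp(-2*t), 0, t*exp(-2*t)]
  [0, exp(-2*t), 0]
  [0, 0, exp(-2*t)]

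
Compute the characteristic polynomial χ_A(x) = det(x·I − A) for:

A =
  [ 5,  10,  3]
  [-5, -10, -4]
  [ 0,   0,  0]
x^3 + 5*x^2

Expanding det(x·I − A) (e.g. by cofactor expansion or by noting that A is similar to its Jordan form J, which has the same characteristic polynomial as A) gives
  χ_A(x) = x^3 + 5*x^2
which factors as x^2*(x + 5). The eigenvalues (with algebraic multiplicities) are λ = -5 with multiplicity 1, λ = 0 with multiplicity 2.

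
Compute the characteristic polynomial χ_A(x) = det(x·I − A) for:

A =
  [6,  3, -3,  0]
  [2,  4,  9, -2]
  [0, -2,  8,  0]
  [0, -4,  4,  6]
x^4 - 24*x^3 + 216*x^2 - 864*x + 1296

Expanding det(x·I − A) (e.g. by cofactor expansion or by noting that A is similar to its Jordan form J, which has the same characteristic polynomial as A) gives
  χ_A(x) = x^4 - 24*x^3 + 216*x^2 - 864*x + 1296
which factors as (x - 6)^4. The eigenvalues (with algebraic multiplicities) are λ = 6 with multiplicity 4.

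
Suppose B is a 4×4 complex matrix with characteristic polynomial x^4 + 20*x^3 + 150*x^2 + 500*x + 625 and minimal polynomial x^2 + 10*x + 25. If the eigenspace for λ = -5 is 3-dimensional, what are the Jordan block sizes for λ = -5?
Block sizes for λ = -5: [2, 1, 1]

Step 1 — from the characteristic polynomial, algebraic multiplicity of λ = -5 is 4. From dim ker(B − (-5)·I) = 3, there are exactly 3 Jordan blocks for λ = -5.
Step 2 — from the minimal polynomial, the factor (x + 5)^2 tells us the largest block for λ = -5 has size 2.
Step 3 — with total size 4, 3 blocks, and largest block 2, the block sizes (in nonincreasing order) are [2, 1, 1].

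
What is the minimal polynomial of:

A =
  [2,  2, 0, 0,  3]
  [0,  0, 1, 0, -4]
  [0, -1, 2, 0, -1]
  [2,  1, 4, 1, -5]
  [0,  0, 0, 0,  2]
x^5 - 7*x^4 + 19*x^3 - 25*x^2 + 16*x - 4

The characteristic polynomial is χ_A(x) = (x - 2)^2*(x - 1)^3, so the eigenvalues are known. The minimal polynomial is
  m_A(x) = Π_λ (x − λ)^{k_λ}
where k_λ is the size of the *largest* Jordan block for λ (equivalently, the smallest k with (A − λI)^k v = 0 for every generalised eigenvector v of λ).

  λ = 1: largest Jordan block has size 3, contributing (x − 1)^3
  λ = 2: largest Jordan block has size 2, contributing (x − 2)^2

So m_A(x) = (x - 2)^2*(x - 1)^3 = x^5 - 7*x^4 + 19*x^3 - 25*x^2 + 16*x - 4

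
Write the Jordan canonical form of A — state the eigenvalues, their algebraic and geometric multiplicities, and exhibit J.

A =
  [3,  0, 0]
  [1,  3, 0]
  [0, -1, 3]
J_3(3)

The characteristic polynomial is
  det(x·I − A) = x^3 - 9*x^2 + 27*x - 27 = (x - 3)^3

Eigenvalues and multiplicities (the geometric multiplicity of λ is n − rank(A − λI), which equals the number of Jordan blocks for λ):
  λ = 3: algebraic multiplicity = 3, geometric multiplicity = 1

Determining the block sizes for each eigenvalue:
  λ = 3: one block (gm = 1), so the single block has size am = 3 → block sizes [3]

Assembling the blocks gives a Jordan form
J =
  [3, 1, 0]
  [0, 3, 1]
  [0, 0, 3]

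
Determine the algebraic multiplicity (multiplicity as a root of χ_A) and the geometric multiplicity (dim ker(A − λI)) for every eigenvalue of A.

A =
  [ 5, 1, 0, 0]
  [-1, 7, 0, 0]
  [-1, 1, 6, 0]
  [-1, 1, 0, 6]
λ = 6: alg = 4, geom = 3

Step 1 — factor the characteristic polynomial to read off the algebraic multiplicities:
  χ_A(x) = (x - 6)^4

Step 2 — compute geometric multiplicities via the rank-nullity identity g(λ) = n − rank(A − λI):
  rank(A − (6)·I) = 1, so dim ker(A − (6)·I) = n − 1 = 3

Summary:
  λ = 6: algebraic multiplicity = 4, geometric multiplicity = 3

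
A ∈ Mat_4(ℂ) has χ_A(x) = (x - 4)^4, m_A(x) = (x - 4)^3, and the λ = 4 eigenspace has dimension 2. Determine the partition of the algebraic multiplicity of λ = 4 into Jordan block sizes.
Block sizes for λ = 4: [3, 1]

Step 1 — from the characteristic polynomial, algebraic multiplicity of λ = 4 is 4. From dim ker(A − (4)·I) = 2, there are exactly 2 Jordan blocks for λ = 4.
Step 2 — from the minimal polynomial, the factor (x − 4)^3 tells us the largest block for λ = 4 has size 3.
Step 3 — with total size 4, 2 blocks, and largest block 3, the block sizes (in nonincreasing order) are [3, 1].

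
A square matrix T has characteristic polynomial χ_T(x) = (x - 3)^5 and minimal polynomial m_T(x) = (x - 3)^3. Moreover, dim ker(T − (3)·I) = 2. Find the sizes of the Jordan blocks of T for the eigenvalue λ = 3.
Block sizes for λ = 3: [3, 2]

Step 1 — from the characteristic polynomial, algebraic multiplicity of λ = 3 is 5. From dim ker(T − (3)·I) = 2, there are exactly 2 Jordan blocks for λ = 3.
Step 2 — from the minimal polynomial, the factor (x − 3)^3 tells us the largest block for λ = 3 has size 3.
Step 3 — with total size 5, 2 blocks, and largest block 3, the block sizes (in nonincreasing order) are [3, 2].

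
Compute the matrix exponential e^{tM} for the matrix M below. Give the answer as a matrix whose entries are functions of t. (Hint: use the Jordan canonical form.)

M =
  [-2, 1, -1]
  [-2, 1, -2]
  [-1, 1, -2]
e^{tM} =
  [-t*exp(-t) + exp(-t), t*exp(-t), -t*exp(-t)]
  [-2*t*exp(-t), 2*t*exp(-t) + exp(-t), -2*t*exp(-t)]
  [-t*exp(-t), t*exp(-t), -t*exp(-t) + exp(-t)]

Strategy: write M = P · J · P⁻¹ where J is a Jordan canonical form, so e^{tM} = P · e^{tJ} · P⁻¹, and e^{tJ} can be computed block-by-block.

M has Jordan form
J =
  [-1,  1,  0]
  [ 0, -1,  0]
  [ 0,  0, -1]
(up to reordering of blocks).

Per-block formulas:
  For a 2×2 Jordan block J_2(-1): exp(t · J_2(-1)) = e^(-1t)·(I + t·N), where N is the 2×2 nilpotent shift.
  For a 1×1 block at λ = -1: exp(t · [-1]) = [e^(-1t)].

After assembling e^{tJ} and conjugating by P, we get:

e^{tM} =
  [-t*exp(-t) + exp(-t), t*exp(-t), -t*exp(-t)]
  [-2*t*exp(-t), 2*t*exp(-t) + exp(-t), -2*t*exp(-t)]
  [-t*exp(-t), t*exp(-t), -t*exp(-t) + exp(-t)]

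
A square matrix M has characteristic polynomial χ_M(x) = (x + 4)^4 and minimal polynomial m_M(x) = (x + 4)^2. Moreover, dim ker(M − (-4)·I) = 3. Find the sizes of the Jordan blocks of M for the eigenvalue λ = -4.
Block sizes for λ = -4: [2, 1, 1]

Step 1 — from the characteristic polynomial, algebraic multiplicity of λ = -4 is 4. From dim ker(M − (-4)·I) = 3, there are exactly 3 Jordan blocks for λ = -4.
Step 2 — from the minimal polynomial, the factor (x + 4)^2 tells us the largest block for λ = -4 has size 2.
Step 3 — with total size 4, 3 blocks, and largest block 2, the block sizes (in nonincreasing order) are [2, 1, 1].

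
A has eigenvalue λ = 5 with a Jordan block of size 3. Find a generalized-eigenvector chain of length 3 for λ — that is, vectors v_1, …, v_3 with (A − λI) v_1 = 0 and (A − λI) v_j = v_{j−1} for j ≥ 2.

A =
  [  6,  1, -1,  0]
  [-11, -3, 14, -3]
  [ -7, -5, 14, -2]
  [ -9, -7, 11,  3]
A Jordan chain for λ = 5 of length 3:
v_1 = (-3, 6, 3, 9)ᵀ
v_2 = (1, -11, -7, -9)ᵀ
v_3 = (1, 0, 0, 0)ᵀ

Let N = A − (5)·I. We want v_3 with N^3 v_3 = 0 but N^2 v_3 ≠ 0; then v_{j-1} := N · v_j for j = 3, …, 2.

Pick v_3 = (1, 0, 0, 0)ᵀ.
Then v_2 = N · v_3 = (1, -11, -7, -9)ᵀ.
Then v_1 = N · v_2 = (-3, 6, 3, 9)ᵀ.

Sanity check: (A − (5)·I) v_1 = (0, 0, 0, 0)ᵀ = 0. ✓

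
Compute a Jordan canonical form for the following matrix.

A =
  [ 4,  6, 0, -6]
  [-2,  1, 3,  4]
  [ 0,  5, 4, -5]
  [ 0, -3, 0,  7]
J_3(4) ⊕ J_1(4)

The characteristic polynomial is
  det(x·I − A) = x^4 - 16*x^3 + 96*x^2 - 256*x + 256 = (x - 4)^4

Eigenvalues and multiplicities (the geometric multiplicity of λ is n − rank(A − λI), which equals the number of Jordan blocks for λ):
  λ = 4: algebraic multiplicity = 4, geometric multiplicity = 2

Determining the block sizes for each eigenvalue:
  λ = 4: with am = 4 and gm = 2, the partition is not yet determined (e.g. several partitions of 4 into 2 parts exist). Let N = A − (4)·I. Computing rank(N^1) = 2, rank(N^2) = 1, rank(N^3) = 0; the number of blocks of size ≥ j is rank(N^{j−1}) − rank(N^j), giving [2, 1, 1]. So we have 1 block(s) of size 3, 1 block(s) of size 1 → block sizes [3, 1]

Assembling the blocks gives a Jordan form
J =
  [4, 1, 0, 0]
  [0, 4, 1, 0]
  [0, 0, 4, 0]
  [0, 0, 0, 4]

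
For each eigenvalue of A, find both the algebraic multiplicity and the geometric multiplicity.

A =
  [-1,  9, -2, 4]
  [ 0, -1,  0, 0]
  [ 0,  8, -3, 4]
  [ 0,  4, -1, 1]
λ = -1: alg = 4, geom = 2

Step 1 — factor the characteristic polynomial to read off the algebraic multiplicities:
  χ_A(x) = (x + 1)^4

Step 2 — compute geometric multiplicities via the rank-nullity identity g(λ) = n − rank(A − λI):
  rank(A − (-1)·I) = 2, so dim ker(A − (-1)·I) = n − 2 = 2

Summary:
  λ = -1: algebraic multiplicity = 4, geometric multiplicity = 2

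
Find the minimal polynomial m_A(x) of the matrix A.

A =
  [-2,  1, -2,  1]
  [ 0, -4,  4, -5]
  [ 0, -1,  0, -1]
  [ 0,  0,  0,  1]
x^3 + 3*x^2 - 4

The characteristic polynomial is χ_A(x) = (x - 1)*(x + 2)^3, so the eigenvalues are known. The minimal polynomial is
  m_A(x) = Π_λ (x − λ)^{k_λ}
where k_λ is the size of the *largest* Jordan block for λ (equivalently, the smallest k with (A − λI)^k v = 0 for every generalised eigenvector v of λ).

  λ = -2: largest Jordan block has size 2, contributing (x + 2)^2
  λ = 1: largest Jordan block has size 1, contributing (x − 1)

So m_A(x) = (x - 1)*(x + 2)^2 = x^3 + 3*x^2 - 4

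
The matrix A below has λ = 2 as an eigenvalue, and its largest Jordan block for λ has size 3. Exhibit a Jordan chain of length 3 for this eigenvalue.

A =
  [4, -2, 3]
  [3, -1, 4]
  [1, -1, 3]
A Jordan chain for λ = 2 of length 3:
v_1 = (1, 1, 0)ᵀ
v_2 = (2, 3, 1)ᵀ
v_3 = (1, 0, 0)ᵀ

Let N = A − (2)·I. We want v_3 with N^3 v_3 = 0 but N^2 v_3 ≠ 0; then v_{j-1} := N · v_j for j = 3, …, 2.

Pick v_3 = (1, 0, 0)ᵀ.
Then v_2 = N · v_3 = (2, 3, 1)ᵀ.
Then v_1 = N · v_2 = (1, 1, 0)ᵀ.

Sanity check: (A − (2)·I) v_1 = (0, 0, 0)ᵀ = 0. ✓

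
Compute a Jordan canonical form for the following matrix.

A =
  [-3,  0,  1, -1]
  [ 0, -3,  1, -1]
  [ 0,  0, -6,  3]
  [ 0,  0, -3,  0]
J_2(-3) ⊕ J_1(-3) ⊕ J_1(-3)

The characteristic polynomial is
  det(x·I − A) = x^4 + 12*x^3 + 54*x^2 + 108*x + 81 = (x + 3)^4

Eigenvalues and multiplicities (the geometric multiplicity of λ is n − rank(A − λI), which equals the number of Jordan blocks for λ):
  λ = -3: algebraic multiplicity = 4, geometric multiplicity = 3

Determining the block sizes for each eigenvalue:
  λ = -3: 3 blocks summing to 4 forces exactly one block of size 2 and the rest size 1 → block sizes [2, 1, 1]

Assembling the blocks gives a Jordan form
J =
  [-3,  1,  0,  0]
  [ 0, -3,  0,  0]
  [ 0,  0, -3,  0]
  [ 0,  0,  0, -3]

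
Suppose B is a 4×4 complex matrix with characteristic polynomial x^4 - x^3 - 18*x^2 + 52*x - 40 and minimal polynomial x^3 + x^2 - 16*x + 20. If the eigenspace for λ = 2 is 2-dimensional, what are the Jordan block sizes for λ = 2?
Block sizes for λ = 2: [2, 1]

Step 1 — from the characteristic polynomial, algebraic multiplicity of λ = 2 is 3. From dim ker(B − (2)·I) = 2, there are exactly 2 Jordan blocks for λ = 2.
Step 2 — from the minimal polynomial, the factor (x − 2)^2 tells us the largest block for λ = 2 has size 2.
Step 3 — with total size 3, 2 blocks, and largest block 2, the block sizes (in nonincreasing order) are [2, 1].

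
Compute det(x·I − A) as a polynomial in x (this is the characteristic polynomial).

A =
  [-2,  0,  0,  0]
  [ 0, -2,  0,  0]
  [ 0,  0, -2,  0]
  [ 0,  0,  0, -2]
x^4 + 8*x^3 + 24*x^2 + 32*x + 16

Expanding det(x·I − A) (e.g. by cofactor expansion or by noting that A is similar to its Jordan form J, which has the same characteristic polynomial as A) gives
  χ_A(x) = x^4 + 8*x^3 + 24*x^2 + 32*x + 16
which factors as (x + 2)^4. The eigenvalues (with algebraic multiplicities) are λ = -2 with multiplicity 4.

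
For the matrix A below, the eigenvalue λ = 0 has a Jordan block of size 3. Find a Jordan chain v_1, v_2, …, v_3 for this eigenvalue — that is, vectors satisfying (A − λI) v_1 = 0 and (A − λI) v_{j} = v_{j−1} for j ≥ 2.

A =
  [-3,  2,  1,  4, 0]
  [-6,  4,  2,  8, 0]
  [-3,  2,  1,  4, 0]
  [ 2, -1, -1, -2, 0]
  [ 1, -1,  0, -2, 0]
A Jordan chain for λ = 0 of length 3:
v_1 = (2, 4, 2, -1, -1)ᵀ
v_2 = (-3, -6, -3, 2, 1)ᵀ
v_3 = (1, 0, 0, 0, 0)ᵀ

Let N = A − (0)·I. We want v_3 with N^3 v_3 = 0 but N^2 v_3 ≠ 0; then v_{j-1} := N · v_j for j = 3, …, 2.

Pick v_3 = (1, 0, 0, 0, 0)ᵀ.
Then v_2 = N · v_3 = (-3, -6, -3, 2, 1)ᵀ.
Then v_1 = N · v_2 = (2, 4, 2, -1, -1)ᵀ.

Sanity check: (A − (0)·I) v_1 = (0, 0, 0, 0, 0)ᵀ = 0. ✓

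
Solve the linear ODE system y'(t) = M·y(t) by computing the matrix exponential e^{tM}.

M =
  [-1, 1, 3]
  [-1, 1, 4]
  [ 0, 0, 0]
e^{tM} =
  [1 - t, t, t^2/2 + 3*t]
  [-t, t + 1, t^2/2 + 4*t]
  [0, 0, 1]

Strategy: write M = P · J · P⁻¹ where J is a Jordan canonical form, so e^{tM} = P · e^{tJ} · P⁻¹, and e^{tJ} can be computed block-by-block.

M has Jordan form
J =
  [0, 1, 0]
  [0, 0, 1]
  [0, 0, 0]
(up to reordering of blocks).

Per-block formulas:
  For a 3×3 Jordan block J_3(0): exp(t · J_3(0)) = e^(0t)·(I + t·N + (t^2/2)·N^2), where N is the 3×3 nilpotent shift.

After assembling e^{tJ} and conjugating by P, we get:

e^{tM} =
  [1 - t, t, t^2/2 + 3*t]
  [-t, t + 1, t^2/2 + 4*t]
  [0, 0, 1]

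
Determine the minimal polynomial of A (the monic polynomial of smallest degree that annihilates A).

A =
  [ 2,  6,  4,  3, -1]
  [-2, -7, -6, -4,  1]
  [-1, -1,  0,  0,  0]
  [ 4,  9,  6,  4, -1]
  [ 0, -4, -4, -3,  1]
x^3

The characteristic polynomial is χ_A(x) = x^5, so the eigenvalues are known. The minimal polynomial is
  m_A(x) = Π_λ (x − λ)^{k_λ}
where k_λ is the size of the *largest* Jordan block for λ (equivalently, the smallest k with (A − λI)^k v = 0 for every generalised eigenvector v of λ).

  λ = 0: largest Jordan block has size 3, contributing (x − 0)^3

So m_A(x) = x^3 = x^3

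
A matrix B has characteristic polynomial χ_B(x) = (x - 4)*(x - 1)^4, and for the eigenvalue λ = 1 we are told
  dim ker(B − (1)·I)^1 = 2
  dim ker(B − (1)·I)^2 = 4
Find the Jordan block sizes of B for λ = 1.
Block sizes for λ = 1: [2, 2]

From the dimensions of kernels of powers, the number of Jordan blocks of size at least j is d_j − d_{j−1} where d_j = dim ker(N^j) (with d_0 = 0). Computing the differences gives [2, 2].
The number of blocks of size exactly k is (#blocks of size ≥ k) − (#blocks of size ≥ k + 1), so the partition is: 2 block(s) of size 2.
In nonincreasing order the block sizes are [2, 2].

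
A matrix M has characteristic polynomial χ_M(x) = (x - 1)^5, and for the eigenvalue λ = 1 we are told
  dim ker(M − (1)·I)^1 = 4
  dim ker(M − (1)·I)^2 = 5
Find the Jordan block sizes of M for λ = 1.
Block sizes for λ = 1: [2, 1, 1, 1]

From the dimensions of kernels of powers, the number of Jordan blocks of size at least j is d_j − d_{j−1} where d_j = dim ker(N^j) (with d_0 = 0). Computing the differences gives [4, 1].
The number of blocks of size exactly k is (#blocks of size ≥ k) − (#blocks of size ≥ k + 1), so the partition is: 3 block(s) of size 1, 1 block(s) of size 2.
In nonincreasing order the block sizes are [2, 1, 1, 1].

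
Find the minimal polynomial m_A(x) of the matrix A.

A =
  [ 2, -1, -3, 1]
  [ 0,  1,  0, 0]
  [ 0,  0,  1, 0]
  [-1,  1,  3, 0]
x^2 - 2*x + 1

The characteristic polynomial is χ_A(x) = (x - 1)^4, so the eigenvalues are known. The minimal polynomial is
  m_A(x) = Π_λ (x − λ)^{k_λ}
where k_λ is the size of the *largest* Jordan block for λ (equivalently, the smallest k with (A − λI)^k v = 0 for every generalised eigenvector v of λ).

  λ = 1: largest Jordan block has size 2, contributing (x − 1)^2

So m_A(x) = (x - 1)^2 = x^2 - 2*x + 1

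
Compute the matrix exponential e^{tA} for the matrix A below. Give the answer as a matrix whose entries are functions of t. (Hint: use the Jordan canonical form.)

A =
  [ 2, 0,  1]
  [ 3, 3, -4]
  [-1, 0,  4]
e^{tA} =
  [-t*exp(3*t) + exp(3*t), 0, t*exp(3*t)]
  [t^2*exp(3*t)/2 + 3*t*exp(3*t), exp(3*t), -t^2*exp(3*t)/2 - 4*t*exp(3*t)]
  [-t*exp(3*t), 0, t*exp(3*t) + exp(3*t)]

Strategy: write A = P · J · P⁻¹ where J is a Jordan canonical form, so e^{tA} = P · e^{tJ} · P⁻¹, and e^{tJ} can be computed block-by-block.

A has Jordan form
J =
  [3, 1, 0]
  [0, 3, 1]
  [0, 0, 3]
(up to reordering of blocks).

Per-block formulas:
  For a 3×3 Jordan block J_3(3): exp(t · J_3(3)) = e^(3t)·(I + t·N + (t^2/2)·N^2), where N is the 3×3 nilpotent shift.

After assembling e^{tJ} and conjugating by P, we get:

e^{tA} =
  [-t*exp(3*t) + exp(3*t), 0, t*exp(3*t)]
  [t^2*exp(3*t)/2 + 3*t*exp(3*t), exp(3*t), -t^2*exp(3*t)/2 - 4*t*exp(3*t)]
  [-t*exp(3*t), 0, t*exp(3*t) + exp(3*t)]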